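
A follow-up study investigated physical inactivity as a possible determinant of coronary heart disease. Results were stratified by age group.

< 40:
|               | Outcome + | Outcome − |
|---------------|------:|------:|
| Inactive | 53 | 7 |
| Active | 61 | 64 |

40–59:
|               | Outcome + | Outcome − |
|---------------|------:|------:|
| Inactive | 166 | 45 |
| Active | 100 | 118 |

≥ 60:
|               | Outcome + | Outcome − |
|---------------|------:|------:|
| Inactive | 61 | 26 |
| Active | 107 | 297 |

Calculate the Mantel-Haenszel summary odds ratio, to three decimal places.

5.464

OR_MH = Σ(aᵢdᵢ/nᵢ) / Σ(bᵢcᵢ/nᵢ), where nᵢ is the stratum total.
Stratum 1 (< 40): n = 185; a·d/n = 53·64/185 = 18.3351; b·c/n = 7·61/185 = 2.3081
Stratum 2 (40–59): n = 429; a·d/n = 166·118/429 = 45.6597; b·c/n = 45·100/429 = 10.4895
Stratum 3 (≥ 60): n = 491; a·d/n = 61·297/491 = 36.8982; b·c/n = 26·107/491 = 5.6660
OR_MH = (18.3351 + 45.6597 + 36.8982) / (2.3081 + 10.4895 + 5.6660) = 100.8930 / 18.4636 = 5.46442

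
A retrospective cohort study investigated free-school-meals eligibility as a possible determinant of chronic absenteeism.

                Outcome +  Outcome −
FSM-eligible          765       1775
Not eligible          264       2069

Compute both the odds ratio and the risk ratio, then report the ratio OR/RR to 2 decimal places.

1.27

Cells: a = 765, b = 1775, c = 264, d = 2069.
OR = (765·2069)/(1775·264) = 1582785/468600 = 3.37769
Risk in exposed = 765/2540 = 0.30118; risk in unexposed = 264/2333 = 0.11316; RR = 2.66157
OR/RR = 3.37769 / 2.66157 = 1.26906
The outcome is not rare, so the OR lies further from 1 than the RR.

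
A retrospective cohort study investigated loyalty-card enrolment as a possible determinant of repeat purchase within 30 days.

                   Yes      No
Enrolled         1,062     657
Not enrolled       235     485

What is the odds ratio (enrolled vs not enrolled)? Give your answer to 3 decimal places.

Cells: a = 1062, b = 657, c = 235, d = 485.
OR = (a·d)/(b·c) = (1062 × 485) / (657 × 235) = 515070 / 154395 = 3.33605
The odds of repeat purchase within 30 days are about 3.34 times as high in the enrolled group.

3.336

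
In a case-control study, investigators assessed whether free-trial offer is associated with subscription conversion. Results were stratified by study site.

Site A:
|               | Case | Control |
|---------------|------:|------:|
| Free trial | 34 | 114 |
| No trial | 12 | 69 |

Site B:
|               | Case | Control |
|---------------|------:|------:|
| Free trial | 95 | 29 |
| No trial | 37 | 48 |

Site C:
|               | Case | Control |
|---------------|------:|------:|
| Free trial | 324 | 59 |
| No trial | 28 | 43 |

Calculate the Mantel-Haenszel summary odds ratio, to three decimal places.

OR_MH = Σ(aᵢdᵢ/nᵢ) / Σ(bᵢcᵢ/nᵢ), where nᵢ is the stratum total.
Stratum 1 (Site A): n = 229; a·d/n = 34·69/229 = 10.2445; b·c/n = 114·12/229 = 5.9738
Stratum 2 (Site B): n = 209; a·d/n = 95·48/209 = 21.8182; b·c/n = 29·37/209 = 5.1340
Stratum 3 (Site C): n = 454; a·d/n = 324·43/454 = 30.6872; b·c/n = 59·28/454 = 3.6388
OR_MH = (10.2445 + 21.8182 + 30.6872) / (5.9738 + 5.1340 + 3.6388) = 62.7499 / 14.7465 = 4.25523

4.255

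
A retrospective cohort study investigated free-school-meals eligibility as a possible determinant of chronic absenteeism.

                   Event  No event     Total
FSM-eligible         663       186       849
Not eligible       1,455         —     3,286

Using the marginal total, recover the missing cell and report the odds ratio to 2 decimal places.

4.49

The missing cell is in the unexposed row: 3286 − 1455 = 1831.
So a = 663, b = 186, c = 1455, d = 1831.
OR = (a·d)/(b·c) = (663 × 1831) / (186 × 1455) = 1213953 / 270630 = 4.48566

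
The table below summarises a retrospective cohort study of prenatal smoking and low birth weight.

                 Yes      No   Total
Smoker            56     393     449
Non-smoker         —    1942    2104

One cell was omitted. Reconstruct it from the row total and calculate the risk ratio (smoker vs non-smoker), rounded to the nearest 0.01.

1.62

The missing cell is in the unexposed row: 2104 − 1942 = 162.
So a = 56, b = 393, c = 162, d = 1942.
RR = [a/(a+b)] / [c/(c+d)] = (56/449) / (162/2104) = 0.12472/0.07700 = 1.61984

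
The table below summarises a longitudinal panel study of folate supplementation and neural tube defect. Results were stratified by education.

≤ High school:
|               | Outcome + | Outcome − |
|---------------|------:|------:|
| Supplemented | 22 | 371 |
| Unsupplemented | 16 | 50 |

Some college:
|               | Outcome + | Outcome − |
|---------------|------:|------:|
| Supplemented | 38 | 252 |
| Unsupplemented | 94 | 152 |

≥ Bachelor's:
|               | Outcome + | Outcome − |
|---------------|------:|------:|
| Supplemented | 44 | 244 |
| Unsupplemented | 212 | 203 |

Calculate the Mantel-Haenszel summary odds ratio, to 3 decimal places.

OR_MH = Σ(aᵢdᵢ/nᵢ) / Σ(bᵢcᵢ/nᵢ), where nᵢ is the stratum total.
Stratum 1 (≤ High school): n = 459; a·d/n = 22·50/459 = 2.3965; b·c/n = 371·16/459 = 12.9325
Stratum 2 (Some college): n = 536; a·d/n = 38·152/536 = 10.7761; b·c/n = 252·94/536 = 44.1940
Stratum 3 (≥ Bachelor's): n = 703; a·d/n = 44·203/703 = 12.7055; b·c/n = 244·212/703 = 73.5818
OR_MH = (2.3965 + 10.7761 + 12.7055) / (12.9325 + 44.1940 + 73.5818) = 25.8782 / 130.7083 = 0.19798

0.198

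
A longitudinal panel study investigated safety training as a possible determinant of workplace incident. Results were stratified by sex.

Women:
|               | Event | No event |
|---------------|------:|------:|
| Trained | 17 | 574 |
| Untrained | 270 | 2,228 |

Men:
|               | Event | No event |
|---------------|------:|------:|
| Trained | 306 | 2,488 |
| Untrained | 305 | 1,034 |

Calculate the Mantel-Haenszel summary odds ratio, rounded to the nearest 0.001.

0.380

OR_MH = Σ(aᵢdᵢ/nᵢ) / Σ(bᵢcᵢ/nᵢ), where nᵢ is the stratum total.
Stratum 1 (Women): n = 3089; a·d/n = 17·2228/3089 = 12.2616; b·c/n = 574·270/3089 = 50.1716
Stratum 2 (Men): n = 4133; a·d/n = 306·1034/4133 = 76.5555; b·c/n = 2488·305/4133 = 183.6051
OR_MH = (12.2616 + 76.5555) / (50.1716 + 183.6051) = 88.8171 / 233.7767 = 0.37992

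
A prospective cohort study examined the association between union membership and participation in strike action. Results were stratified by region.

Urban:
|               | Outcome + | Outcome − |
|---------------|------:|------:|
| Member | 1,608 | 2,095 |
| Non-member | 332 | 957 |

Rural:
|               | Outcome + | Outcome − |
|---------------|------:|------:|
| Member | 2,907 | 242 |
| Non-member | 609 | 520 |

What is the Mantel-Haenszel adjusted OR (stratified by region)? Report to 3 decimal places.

OR_MH = Σ(aᵢdᵢ/nᵢ) / Σ(bᵢcᵢ/nᵢ), where nᵢ is the stratum total.
Stratum 1 (Urban): n = 4992; a·d/n = 1608·957/4992 = 308.2644; b·c/n = 2095·332/4992 = 139.3309
Stratum 2 (Rural): n = 4278; a·d/n = 2907·520/4278 = 353.3520; b·c/n = 242·609/4278 = 34.4502
OR_MH = (308.2644 + 353.3520) / (139.3309 + 34.4502) = 661.6165 / 173.7811 = 3.80718

3.807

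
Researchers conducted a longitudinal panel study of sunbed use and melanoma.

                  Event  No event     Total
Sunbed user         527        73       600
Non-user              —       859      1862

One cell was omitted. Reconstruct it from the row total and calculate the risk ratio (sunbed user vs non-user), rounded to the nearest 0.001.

The missing cell is in the unexposed row: 1862 − 859 = 1003.
So a = 527, b = 73, c = 1003, d = 859.
RR = [a/(a+b)] / [c/(c+d)] = (527/600) / (1003/1862) = 0.87833/0.53867 = 1.63056

1.631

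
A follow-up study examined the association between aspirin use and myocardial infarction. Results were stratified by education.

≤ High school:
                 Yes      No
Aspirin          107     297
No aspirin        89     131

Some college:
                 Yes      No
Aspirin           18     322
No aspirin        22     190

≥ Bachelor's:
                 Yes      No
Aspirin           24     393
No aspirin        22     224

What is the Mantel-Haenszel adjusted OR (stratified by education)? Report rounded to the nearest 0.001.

OR_MH = Σ(aᵢdᵢ/nᵢ) / Σ(bᵢcᵢ/nᵢ), where nᵢ is the stratum total.
Stratum 1 (≤ High school): n = 624; a·d/n = 107·131/624 = 22.4631; b·c/n = 297·89/624 = 42.3606
Stratum 2 (Some college): n = 552; a·d/n = 18·190/552 = 6.1957; b·c/n = 322·22/552 = 12.8333
Stratum 3 (≥ Bachelor's): n = 663; a·d/n = 24·224/663 = 8.1086; b·c/n = 393·22/663 = 13.0407
OR_MH = (22.4631 + 6.1957 + 8.1086) / (42.3606 + 12.8333 + 13.0407) = 36.7674 / 68.2346 = 0.53884

0.539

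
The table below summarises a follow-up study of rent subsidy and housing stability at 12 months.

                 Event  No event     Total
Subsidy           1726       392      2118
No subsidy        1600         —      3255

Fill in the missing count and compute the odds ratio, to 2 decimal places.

The missing cell is in the unexposed row: 3255 − 1600 = 1655.
So a = 1726, b = 392, c = 1600, d = 1655.
OR = (a·d)/(b·c) = (1726 × 1655) / (392 × 1600) = 2856530 / 627200 = 4.55442

4.55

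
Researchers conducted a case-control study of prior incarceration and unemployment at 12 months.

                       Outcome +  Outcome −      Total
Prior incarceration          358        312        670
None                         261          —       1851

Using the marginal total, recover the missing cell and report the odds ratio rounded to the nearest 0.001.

6.990

The missing cell is in the unexposed row: 1851 − 261 = 1590.
So a = 358, b = 312, c = 261, d = 1590.
OR = (a·d)/(b·c) = (358 × 1590) / (312 × 261) = 569220 / 81432 = 6.99013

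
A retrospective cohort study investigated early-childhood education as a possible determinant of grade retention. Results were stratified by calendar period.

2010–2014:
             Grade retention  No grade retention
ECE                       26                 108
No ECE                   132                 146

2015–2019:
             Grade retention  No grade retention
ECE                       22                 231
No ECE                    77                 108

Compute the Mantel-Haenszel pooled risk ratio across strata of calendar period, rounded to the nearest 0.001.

0.307

RR_MH = Σ(aᵢ·n₀ᵢ/nᵢ) / Σ(cᵢ·n₁ᵢ/nᵢ), with n₁ᵢ = aᵢ+bᵢ (exposed), n₀ᵢ = cᵢ+dᵢ (unexposed), nᵢ = n₁ᵢ+n₀ᵢ.
Stratum 1 (2010–2014): n₁ = 134, n₀ = 278, n = 412; a·n₀/n = 26·278/412 = 17.5437; c·n₁/n = 132·134/412 = 42.9320
Stratum 2 (2015–2019): n₁ = 253, n₀ = 185, n = 438; a·n₀/n = 22·185/438 = 9.2922; c·n₁/n = 77·253/438 = 44.4772
RR_MH = (17.5437 + 9.2922) / (42.9320 + 44.4772) = 26.8359 / 87.4092 = 0.30701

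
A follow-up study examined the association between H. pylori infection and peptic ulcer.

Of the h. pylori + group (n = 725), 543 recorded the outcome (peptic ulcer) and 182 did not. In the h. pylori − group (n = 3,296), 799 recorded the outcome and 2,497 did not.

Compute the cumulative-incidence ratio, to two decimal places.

3.09

From the description: a = 543, b = 182, c = 799, d = 2497.
Risk in exposed = 543/725 = 0.74897; risk in unexposed = 799/3296 = 0.24242.
RR = 0.74897 / 0.24242 = 3.08960
The risk among the exposed is 3.09 times that among the unexposed.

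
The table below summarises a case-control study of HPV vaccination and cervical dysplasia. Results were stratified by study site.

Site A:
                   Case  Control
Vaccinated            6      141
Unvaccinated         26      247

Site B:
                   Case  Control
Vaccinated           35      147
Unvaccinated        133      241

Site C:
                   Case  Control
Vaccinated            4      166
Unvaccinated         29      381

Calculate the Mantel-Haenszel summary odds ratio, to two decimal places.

OR_MH = Σ(aᵢdᵢ/nᵢ) / Σ(bᵢcᵢ/nᵢ), where nᵢ is the stratum total.
Stratum 1 (Site A): n = 420; a·d/n = 6·247/420 = 3.5286; b·c/n = 141·26/420 = 8.7286
Stratum 2 (Site B): n = 556; a·d/n = 35·241/556 = 15.1709; b·c/n = 147·133/556 = 35.1637
Stratum 3 (Site C): n = 580; a·d/n = 4·381/580 = 2.6276; b·c/n = 166·29/580 = 8.3000
OR_MH = (3.5286 + 15.1709 + 2.6276) / (8.7286 + 35.1637 + 8.3000) = 21.3270 / 52.1922 = 0.40862

0.41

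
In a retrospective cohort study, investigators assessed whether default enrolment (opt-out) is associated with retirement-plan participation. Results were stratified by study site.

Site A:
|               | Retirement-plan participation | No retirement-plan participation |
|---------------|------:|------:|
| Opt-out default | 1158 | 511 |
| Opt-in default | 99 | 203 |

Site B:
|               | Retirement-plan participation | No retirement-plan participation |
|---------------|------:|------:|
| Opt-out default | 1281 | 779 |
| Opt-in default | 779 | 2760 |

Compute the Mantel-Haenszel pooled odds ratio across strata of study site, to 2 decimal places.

OR_MH = Σ(aᵢdᵢ/nᵢ) / Σ(bᵢcᵢ/nᵢ), where nᵢ is the stratum total.
Stratum 1 (Site A): n = 1971; a·d/n = 1158·203/1971 = 119.2664; b·c/n = 511·99/1971 = 25.6667
Stratum 2 (Site B): n = 5599; a·d/n = 1281·2760/5599 = 631.4628; b·c/n = 779·779/5599 = 108.3838
OR_MH = (119.2664 + 631.4628) / (25.6667 + 108.3838) = 750.7291 / 134.0505 = 5.60035

5.60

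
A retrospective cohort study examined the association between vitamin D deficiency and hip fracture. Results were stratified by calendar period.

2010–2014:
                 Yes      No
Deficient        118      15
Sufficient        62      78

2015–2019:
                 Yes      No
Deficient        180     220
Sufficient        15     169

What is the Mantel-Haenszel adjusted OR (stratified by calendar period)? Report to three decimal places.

9.473

OR_MH = Σ(aᵢdᵢ/nᵢ) / Σ(bᵢcᵢ/nᵢ), where nᵢ is the stratum total.
Stratum 1 (2010–2014): n = 273; a·d/n = 118·78/273 = 33.7143; b·c/n = 15·62/273 = 3.4066
Stratum 2 (2015–2019): n = 584; a·d/n = 180·169/584 = 52.0890; b·c/n = 220·15/584 = 5.6507
OR_MH = (33.7143 + 52.0890) / (3.4066 + 5.6507) = 85.8033 / 9.0573 = 9.47341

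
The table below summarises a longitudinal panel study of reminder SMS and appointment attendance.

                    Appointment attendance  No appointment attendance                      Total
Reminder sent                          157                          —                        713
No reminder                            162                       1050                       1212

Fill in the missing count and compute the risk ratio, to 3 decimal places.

The missing cell is in the exposed row: 713 − 157 = 556.
So a = 157, b = 556, c = 162, d = 1050.
RR = [a/(a+b)] / [c/(c+d)] = (157/713) / (162/1212) = 0.22020/0.13366 = 1.64739

1.647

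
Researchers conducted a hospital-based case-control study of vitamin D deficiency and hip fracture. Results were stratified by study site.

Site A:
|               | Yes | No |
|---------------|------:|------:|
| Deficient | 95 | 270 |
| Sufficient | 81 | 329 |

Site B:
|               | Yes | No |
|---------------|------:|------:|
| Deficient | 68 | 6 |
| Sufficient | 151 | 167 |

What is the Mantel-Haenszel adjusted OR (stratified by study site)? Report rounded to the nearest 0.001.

OR_MH = Σ(aᵢdᵢ/nᵢ) / Σ(bᵢcᵢ/nᵢ), where nᵢ is the stratum total.
Stratum 1 (Site A): n = 775; a·d/n = 95·329/775 = 40.3290; b·c/n = 270·81/775 = 28.2194
Stratum 2 (Site B): n = 392; a·d/n = 68·167/392 = 28.9694; b·c/n = 6·151/392 = 2.3112
OR_MH = (40.3290 + 28.9694) / (28.2194 + 2.3112) = 69.2984 / 30.5306 = 2.26980

2.270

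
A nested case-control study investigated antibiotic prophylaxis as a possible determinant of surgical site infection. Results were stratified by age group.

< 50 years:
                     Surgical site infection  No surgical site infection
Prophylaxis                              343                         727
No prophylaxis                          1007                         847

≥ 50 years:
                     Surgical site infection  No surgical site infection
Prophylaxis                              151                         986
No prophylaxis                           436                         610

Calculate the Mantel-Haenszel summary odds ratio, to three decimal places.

OR_MH = Σ(aᵢdᵢ/nᵢ) / Σ(bᵢcᵢ/nᵢ), where nᵢ is the stratum total.
Stratum 1 (< 50 years): n = 2924; a·d/n = 343·847/2924 = 99.3574; b·c/n = 727·1007/2924 = 250.3724
Stratum 2 (≥ 50 years): n = 2183; a·d/n = 151·610/2183 = 42.1942; b·c/n = 986·436/2183 = 196.9290
OR_MH = (99.3574 + 42.1942) / (250.3724 + 196.9290) = 141.5516 / 447.3014 = 0.31646

0.316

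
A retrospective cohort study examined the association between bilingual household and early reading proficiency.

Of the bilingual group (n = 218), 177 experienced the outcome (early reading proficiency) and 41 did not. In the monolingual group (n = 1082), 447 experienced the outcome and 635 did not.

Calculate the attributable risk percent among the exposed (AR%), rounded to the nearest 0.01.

49.12

From the description: a = 177, b = 41, c = 447, d = 635.
Risk in exposed = 177/218 = 0.81193; risk in unexposed = 447/1082 = 0.41312.
RR = 0.81193/0.41312 = 1.96533
AR% = (RR − 1)/RR × 100 = (1.96533 − 1)/1.96533 × 100 = 49.1181%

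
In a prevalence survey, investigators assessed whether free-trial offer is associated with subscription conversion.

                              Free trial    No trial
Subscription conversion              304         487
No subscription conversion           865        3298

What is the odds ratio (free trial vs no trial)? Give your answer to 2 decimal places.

Reading the table with exposure as columns: a = 304 (Free trial, case), b = 865 (Free trial, non-case), c = 487 (No trial, case), d = 3298.
OR = (a·d)/(b·c) = (304 × 3298) / (865 × 487) = 1002592 / 421255 = 2.38001
The odds of subscription conversion are about 2.38 times as high in the free trial group.

2.38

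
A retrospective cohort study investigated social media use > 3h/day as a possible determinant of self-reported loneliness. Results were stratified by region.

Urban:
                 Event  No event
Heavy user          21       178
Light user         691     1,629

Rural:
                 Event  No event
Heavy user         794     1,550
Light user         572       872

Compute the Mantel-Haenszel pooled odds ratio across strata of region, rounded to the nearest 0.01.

OR_MH = Σ(aᵢdᵢ/nᵢ) / Σ(bᵢcᵢ/nᵢ), where nᵢ is the stratum total.
Stratum 1 (Urban): n = 2519; a·d/n = 21·1629/2519 = 13.5804; b·c/n = 178·691/2519 = 48.8281
Stratum 2 (Rural): n = 3788; a·d/n = 794·872/3788 = 182.7793; b·c/n = 1550·572/3788 = 234.0549
OR_MH = (13.5804 + 182.7793) / (48.8281 + 234.0549) = 196.3597 / 282.8830 = 0.69414

0.69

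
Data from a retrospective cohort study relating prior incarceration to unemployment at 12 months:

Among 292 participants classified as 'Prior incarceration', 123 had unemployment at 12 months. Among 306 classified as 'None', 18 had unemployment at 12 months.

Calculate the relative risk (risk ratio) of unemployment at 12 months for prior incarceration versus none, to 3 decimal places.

7.161

From the description: a = 123, b = 169, c = 18, d = 288.
Risk in exposed = 123/292 = 0.42123; risk in unexposed = 18/306 = 0.05882.
RR = 0.42123 / 0.05882 = 7.16096
The risk among the exposed is 7.16 times that among the unexposed.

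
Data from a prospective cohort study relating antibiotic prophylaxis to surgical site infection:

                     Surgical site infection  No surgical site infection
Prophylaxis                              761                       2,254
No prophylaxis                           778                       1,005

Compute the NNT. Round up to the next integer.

6

Risk in treated group = 761/3015 = 0.25240; risk in control = 778/1783 = 0.43634.
Absolute risk reduction = 0.43634 − 0.25240 = 0.18394
NNT = 1 / ARR = 1 / 0.18394 = 5.437 → round up → 6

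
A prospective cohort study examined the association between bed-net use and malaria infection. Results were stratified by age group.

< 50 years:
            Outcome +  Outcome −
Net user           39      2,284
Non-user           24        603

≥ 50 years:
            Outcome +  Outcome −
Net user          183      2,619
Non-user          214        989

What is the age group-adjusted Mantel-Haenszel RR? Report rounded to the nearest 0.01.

RR_MH = Σ(aᵢ·n₀ᵢ/nᵢ) / Σ(cᵢ·n₁ᵢ/nᵢ), with n₁ᵢ = aᵢ+bᵢ (exposed), n₀ᵢ = cᵢ+dᵢ (unexposed), nᵢ = n₁ᵢ+n₀ᵢ.
Stratum 1 (< 50 years): n₁ = 2323, n₀ = 627, n = 2950; a·n₀/n = 39·627/2950 = 8.2892; c·n₁/n = 24·2323/2950 = 18.8990
Stratum 2 (≥ 50 years): n₁ = 2802, n₀ = 1203, n = 4005; a·n₀/n = 183·1203/4005 = 54.9685; c·n₁/n = 214·2802/4005 = 149.7199
RR_MH = (8.2892 + 54.9685) / (18.8990 + 149.7199) = 63.2577 / 168.6188 = 0.37515

0.38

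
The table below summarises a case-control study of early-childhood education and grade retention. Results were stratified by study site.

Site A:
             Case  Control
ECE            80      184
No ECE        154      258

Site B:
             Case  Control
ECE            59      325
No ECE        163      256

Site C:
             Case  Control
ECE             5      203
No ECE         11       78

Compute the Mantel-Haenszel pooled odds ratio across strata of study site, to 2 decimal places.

0.44

OR_MH = Σ(aᵢdᵢ/nᵢ) / Σ(bᵢcᵢ/nᵢ), where nᵢ is the stratum total.
Stratum 1 (Site A): n = 676; a·d/n = 80·258/676 = 30.5325; b·c/n = 184·154/676 = 41.9172
Stratum 2 (Site B): n = 803; a·d/n = 59·256/803 = 18.8095; b·c/n = 325·163/803 = 65.9714
Stratum 3 (Site C): n = 297; a·d/n = 5·78/297 = 1.3131; b·c/n = 203·11/297 = 7.5185
OR_MH = (30.5325 + 18.8095 + 1.3131) / (41.9172 + 65.9714 + 7.5185) = 50.6551 / 115.4070 = 0.43893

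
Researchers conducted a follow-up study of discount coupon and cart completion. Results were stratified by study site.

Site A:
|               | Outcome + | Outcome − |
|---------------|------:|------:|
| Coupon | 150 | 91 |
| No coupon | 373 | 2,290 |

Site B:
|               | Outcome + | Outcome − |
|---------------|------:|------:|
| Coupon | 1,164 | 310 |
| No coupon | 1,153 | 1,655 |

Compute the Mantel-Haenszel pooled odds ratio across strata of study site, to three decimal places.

OR_MH = Σ(aᵢdᵢ/nᵢ) / Σ(bᵢcᵢ/nᵢ), where nᵢ is the stratum total.
Stratum 1 (Site A): n = 2904; a·d/n = 150·2290/2904 = 118.2851; b·c/n = 91·373/2904 = 11.6884
Stratum 2 (Site B): n = 4282; a·d/n = 1164·1655/4282 = 449.8879; b·c/n = 310·1153/4282 = 83.4727
OR_MH = (118.2851 + 449.8879) / (11.6884 + 83.4727) = 568.1730 / 95.1610 = 5.97065

5.971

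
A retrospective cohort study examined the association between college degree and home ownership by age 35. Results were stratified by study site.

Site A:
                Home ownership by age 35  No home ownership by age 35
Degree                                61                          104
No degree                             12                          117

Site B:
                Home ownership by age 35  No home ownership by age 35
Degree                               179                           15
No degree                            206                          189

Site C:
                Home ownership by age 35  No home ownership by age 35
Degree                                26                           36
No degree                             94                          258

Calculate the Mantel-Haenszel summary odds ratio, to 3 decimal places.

5.543

OR_MH = Σ(aᵢdᵢ/nᵢ) / Σ(bᵢcᵢ/nᵢ), where nᵢ is the stratum total.
Stratum 1 (Site A): n = 294; a·d/n = 61·117/294 = 24.2755; b·c/n = 104·12/294 = 4.2449
Stratum 2 (Site B): n = 589; a·d/n = 179·189/589 = 57.4380; b·c/n = 15·206/589 = 5.2462
Stratum 3 (Site C): n = 414; a·d/n = 26·258/414 = 16.2029; b·c/n = 36·94/414 = 8.1739
OR_MH = (24.2755 + 57.4380 + 16.2029) / (4.2449 + 5.2462 + 8.1739) = 97.9164 / 17.6650 = 5.54297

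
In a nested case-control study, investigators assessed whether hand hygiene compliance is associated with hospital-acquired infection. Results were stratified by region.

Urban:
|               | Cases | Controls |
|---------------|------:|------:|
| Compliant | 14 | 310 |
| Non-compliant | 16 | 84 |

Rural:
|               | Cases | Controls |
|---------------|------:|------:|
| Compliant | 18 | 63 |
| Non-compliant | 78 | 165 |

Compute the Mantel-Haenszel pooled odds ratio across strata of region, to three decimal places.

OR_MH = Σ(aᵢdᵢ/nᵢ) / Σ(bᵢcᵢ/nᵢ), where nᵢ is the stratum total.
Stratum 1 (Urban): n = 424; a·d/n = 14·84/424 = 2.7736; b·c/n = 310·16/424 = 11.6981
Stratum 2 (Rural): n = 324; a·d/n = 18·165/324 = 9.1667; b·c/n = 63·78/324 = 15.1667
OR_MH = (2.7736 + 9.1667) / (11.6981 + 15.1667) = 11.9403 / 26.8648 = 0.44446

0.444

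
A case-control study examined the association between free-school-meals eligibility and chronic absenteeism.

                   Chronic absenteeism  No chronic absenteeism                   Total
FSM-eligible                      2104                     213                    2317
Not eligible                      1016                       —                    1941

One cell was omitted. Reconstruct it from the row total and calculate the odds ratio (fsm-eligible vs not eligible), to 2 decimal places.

The missing cell is in the unexposed row: 1941 − 1016 = 925.
So a = 2104, b = 213, c = 1016, d = 925.
OR = (a·d)/(b·c) = (2104 × 925) / (213 × 1016) = 1946200 / 216408 = 8.99320

8.99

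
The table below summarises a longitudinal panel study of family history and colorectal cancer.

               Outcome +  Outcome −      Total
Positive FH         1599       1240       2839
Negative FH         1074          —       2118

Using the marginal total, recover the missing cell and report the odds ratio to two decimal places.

The missing cell is in the unexposed row: 2118 − 1074 = 1044.
So a = 1599, b = 1240, c = 1074, d = 1044.
OR = (a·d)/(b·c) = (1599 × 1044) / (1240 × 1074) = 1669356 / 1331760 = 1.25350

1.25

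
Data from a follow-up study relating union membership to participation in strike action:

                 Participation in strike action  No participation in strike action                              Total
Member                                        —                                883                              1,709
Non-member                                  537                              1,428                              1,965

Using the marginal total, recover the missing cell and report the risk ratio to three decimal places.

The missing cell is in the exposed row: 1709 − 883 = 826.
So a = 826, b = 883, c = 537, d = 1428.
RR = [a/(a+b)] / [c/(c+d)] = (826/1709) / (537/1965) = 0.48332/0.27328 = 1.76859

1.769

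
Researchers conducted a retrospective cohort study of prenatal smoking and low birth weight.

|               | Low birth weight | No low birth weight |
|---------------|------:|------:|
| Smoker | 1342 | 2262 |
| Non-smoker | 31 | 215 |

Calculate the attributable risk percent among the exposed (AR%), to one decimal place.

66.2

Cells: a = 1342, b = 2262, c = 31, d = 215.
Risk in exposed = 1342/3604 = 0.37236; risk in unexposed = 31/246 = 0.12602.
RR = 0.37236/0.12602 = 2.95489
AR% = (RR − 1)/RR × 100 = (2.95489 − 1)/2.95489 × 100 = 66.1578%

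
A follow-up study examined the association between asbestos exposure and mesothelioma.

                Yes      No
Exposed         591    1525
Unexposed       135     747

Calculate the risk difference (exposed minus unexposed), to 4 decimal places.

Cells: a = 591, b = 1525, c = 135, d = 747.
Risk in exposed = 591/2116 = 0.279301; risk in unexposed = 135/882 = 0.153061.
Risk difference = 0.279301 − 0.153061 = 0.126239

0.1262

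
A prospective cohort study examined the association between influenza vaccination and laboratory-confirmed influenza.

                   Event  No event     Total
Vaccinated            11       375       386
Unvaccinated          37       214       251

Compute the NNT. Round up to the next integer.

9

Risk in treated group = 11/386 = 0.02850; risk in control = 37/251 = 0.14741.
Absolute risk reduction = 0.14741 − 0.02850 = 0.11891
NNT = 1 / ARR = 1 / 0.11891 = 8.410 → round up → 9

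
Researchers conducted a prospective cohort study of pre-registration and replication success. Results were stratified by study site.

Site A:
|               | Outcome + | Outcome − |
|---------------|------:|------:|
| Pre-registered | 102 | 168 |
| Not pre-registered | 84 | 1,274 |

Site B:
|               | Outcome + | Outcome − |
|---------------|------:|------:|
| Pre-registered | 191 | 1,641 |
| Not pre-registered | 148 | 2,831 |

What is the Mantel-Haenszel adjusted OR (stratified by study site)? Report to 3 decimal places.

OR_MH = Σ(aᵢdᵢ/nᵢ) / Σ(bᵢcᵢ/nᵢ), where nᵢ is the stratum total.
Stratum 1 (Site A): n = 1628; a·d/n = 102·1274/1628 = 79.8206; b·c/n = 168·84/1628 = 8.6683
Stratum 2 (Site B): n = 4811; a·d/n = 191·2831/4811 = 112.3926; b·c/n = 1641·148/4811 = 50.4818
OR_MH = (79.8206 + 112.3926) / (8.6683 + 50.4818) = 192.2133 / 59.1501 = 3.24958

3.250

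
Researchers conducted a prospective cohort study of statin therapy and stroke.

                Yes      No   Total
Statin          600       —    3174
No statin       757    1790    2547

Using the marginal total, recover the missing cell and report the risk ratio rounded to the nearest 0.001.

0.636

The missing cell is in the exposed row: 3174 − 600 = 2574.
So a = 600, b = 2574, c = 757, d = 1790.
RR = [a/(a+b)] / [c/(c+d)] = (600/3174) / (757/2547) = 0.18904/0.29721 = 0.63603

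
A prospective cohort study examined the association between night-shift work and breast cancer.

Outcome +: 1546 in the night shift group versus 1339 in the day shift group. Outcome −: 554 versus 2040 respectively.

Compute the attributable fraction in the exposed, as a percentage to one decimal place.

From the description: a = 1546, b = 554, c = 1339, d = 2040.
Risk in exposed = 1546/2100 = 0.73619; risk in unexposed = 1339/3379 = 0.39627.
RR = 0.73619/0.39627 = 1.85780
AR% = (RR − 1)/RR × 100 = (1.85780 − 1)/1.85780 × 100 = 46.1728%

46.2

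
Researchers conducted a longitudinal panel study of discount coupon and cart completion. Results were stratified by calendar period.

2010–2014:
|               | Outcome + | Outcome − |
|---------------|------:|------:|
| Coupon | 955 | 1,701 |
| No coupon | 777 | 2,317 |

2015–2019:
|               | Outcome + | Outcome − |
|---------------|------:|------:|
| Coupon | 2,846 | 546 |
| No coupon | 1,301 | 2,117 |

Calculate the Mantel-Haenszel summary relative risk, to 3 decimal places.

1.929

RR_MH = Σ(aᵢ·n₀ᵢ/nᵢ) / Σ(cᵢ·n₁ᵢ/nᵢ), with n₁ᵢ = aᵢ+bᵢ (exposed), n₀ᵢ = cᵢ+dᵢ (unexposed), nᵢ = n₁ᵢ+n₀ᵢ.
Stratum 1 (2010–2014): n₁ = 2656, n₀ = 3094, n = 5750; a·n₀/n = 955·3094/5750 = 513.8730; c·n₁/n = 777·2656/5750 = 358.9064
Stratum 2 (2015–2019): n₁ = 3392, n₀ = 3418, n = 6810; a·n₀/n = 2846·3418/6810 = 1428.4329; c·n₁/n = 1301·3392/6810 = 648.0164
RR_MH = (513.8730 + 1428.4329) / (358.9064 + 648.0164) = 1942.3059 / 1006.9229 = 1.92895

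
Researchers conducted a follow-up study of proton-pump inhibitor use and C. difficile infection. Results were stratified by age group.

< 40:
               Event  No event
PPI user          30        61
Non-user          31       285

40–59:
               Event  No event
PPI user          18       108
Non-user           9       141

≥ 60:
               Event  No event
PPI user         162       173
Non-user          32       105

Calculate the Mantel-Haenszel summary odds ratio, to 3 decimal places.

OR_MH = Σ(aᵢdᵢ/nᵢ) / Σ(bᵢcᵢ/nᵢ), where nᵢ is the stratum total.
Stratum 1 (< 40): n = 407; a·d/n = 30·285/407 = 21.0074; b·c/n = 61·31/407 = 4.6462
Stratum 2 (40–59): n = 276; a·d/n = 18·141/276 = 9.1957; b·c/n = 108·9/276 = 3.5217
Stratum 3 (≥ 60): n = 472; a·d/n = 162·105/472 = 36.0381; b·c/n = 173·32/472 = 11.7288
OR_MH = (21.0074 + 9.1957 + 36.0381) / (4.6462 + 3.5217 + 11.7288) = 66.2412 / 19.8967 = 3.32925

3.329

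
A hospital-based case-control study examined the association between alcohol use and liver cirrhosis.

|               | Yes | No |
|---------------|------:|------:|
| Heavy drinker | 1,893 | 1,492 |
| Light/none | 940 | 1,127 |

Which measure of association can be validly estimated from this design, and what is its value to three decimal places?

Cells: a = 1893, b = 1492, c = 940, d = 1127.
This is a hospital-based case-control study: participants were sampled on outcome status, so risks in the source population cannot be estimated directly — relative risk is not valid here. The odds ratio is the appropriate measure.
OR = (a·d)/(b·c) = (1893 × 1127) / (1492 × 940) = 2133411 / 1402480 = 1.52117

1.521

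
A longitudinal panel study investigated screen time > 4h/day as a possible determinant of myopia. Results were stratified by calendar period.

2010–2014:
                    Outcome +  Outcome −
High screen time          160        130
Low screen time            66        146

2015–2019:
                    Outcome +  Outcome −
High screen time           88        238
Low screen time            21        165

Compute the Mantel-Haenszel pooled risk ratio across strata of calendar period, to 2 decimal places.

1.93

RR_MH = Σ(aᵢ·n₀ᵢ/nᵢ) / Σ(cᵢ·n₁ᵢ/nᵢ), with n₁ᵢ = aᵢ+bᵢ (exposed), n₀ᵢ = cᵢ+dᵢ (unexposed), nᵢ = n₁ᵢ+n₀ᵢ.
Stratum 1 (2010–2014): n₁ = 290, n₀ = 212, n = 502; a·n₀/n = 160·212/502 = 67.5697; c·n₁/n = 66·290/502 = 38.1275
Stratum 2 (2015–2019): n₁ = 326, n₀ = 186, n = 512; a·n₀/n = 88·186/512 = 31.9688; c·n₁/n = 21·326/512 = 13.3711
RR_MH = (67.5697 + 31.9688) / (38.1275 + 13.3711) = 99.5385 / 51.4986 = 1.93284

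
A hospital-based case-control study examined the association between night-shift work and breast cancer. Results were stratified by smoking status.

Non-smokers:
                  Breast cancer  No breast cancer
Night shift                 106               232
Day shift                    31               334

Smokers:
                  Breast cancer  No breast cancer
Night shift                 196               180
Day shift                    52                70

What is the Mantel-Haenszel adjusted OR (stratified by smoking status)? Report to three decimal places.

OR_MH = Σ(aᵢdᵢ/nᵢ) / Σ(bᵢcᵢ/nᵢ), where nᵢ is the stratum total.
Stratum 1 (Non-smokers): n = 703; a·d/n = 106·334/703 = 50.3613; b·c/n = 232·31/703 = 10.2304
Stratum 2 (Smokers): n = 498; a·d/n = 196·70/498 = 27.5502; b·c/n = 180·52/498 = 18.7952
OR_MH = (50.3613 + 27.5502) / (10.2304 + 18.7952) = 77.9115 / 29.0256 = 2.68423

2.684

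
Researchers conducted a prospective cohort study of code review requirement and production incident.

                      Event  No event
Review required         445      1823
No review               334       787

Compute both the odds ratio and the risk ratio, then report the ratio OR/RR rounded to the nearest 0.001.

0.873

Cells: a = 445, b = 1823, c = 334, d = 787.
OR = (445·787)/(1823·334) = 350215/608882 = 0.57518
Risk in exposed = 445/2268 = 0.19621; risk in unexposed = 334/1121 = 0.29795; RR = 0.65853
OR/RR = 0.57518 / 0.65853 = 0.87342
The outcome is not rare, so the OR lies further from 1 than the RR.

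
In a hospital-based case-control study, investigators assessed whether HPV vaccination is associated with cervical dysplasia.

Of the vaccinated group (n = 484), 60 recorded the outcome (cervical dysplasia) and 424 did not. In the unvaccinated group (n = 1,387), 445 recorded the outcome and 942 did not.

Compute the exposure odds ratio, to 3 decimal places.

0.300

From the description: a = 60, b = 424, c = 445, d = 942.
OR = (a·d)/(b·c) = (60 × 942) / (424 × 445) = 56520 / 188680 = 0.29955
Exposure is associated with lower odds of cervical dysplasia (OR = 0.30 < 1).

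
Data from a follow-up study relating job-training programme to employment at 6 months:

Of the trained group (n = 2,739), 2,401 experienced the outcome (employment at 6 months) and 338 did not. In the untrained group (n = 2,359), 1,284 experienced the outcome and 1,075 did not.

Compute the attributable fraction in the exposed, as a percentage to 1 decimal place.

37.9

From the description: a = 2401, b = 338, c = 1284, d = 1075.
Risk in exposed = 2401/2739 = 0.87660; risk in unexposed = 1284/2359 = 0.54430.
RR = 0.87660/0.54430 = 1.61051
AR% = (RR − 1)/RR × 100 = (1.61051 − 1)/1.61051 × 100 = 37.9078%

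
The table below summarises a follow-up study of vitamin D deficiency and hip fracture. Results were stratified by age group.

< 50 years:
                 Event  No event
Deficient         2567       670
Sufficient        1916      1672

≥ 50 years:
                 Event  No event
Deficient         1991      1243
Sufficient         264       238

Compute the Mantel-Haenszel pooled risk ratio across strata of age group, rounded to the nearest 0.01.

1.42

RR_MH = Σ(aᵢ·n₀ᵢ/nᵢ) / Σ(cᵢ·n₁ᵢ/nᵢ), with n₁ᵢ = aᵢ+bᵢ (exposed), n₀ᵢ = cᵢ+dᵢ (unexposed), nᵢ = n₁ᵢ+n₀ᵢ.
Stratum 1 (< 50 years): n₁ = 3237, n₀ = 3588, n = 6825; a·n₀/n = 2567·3588/6825 = 1349.5086; c·n₁/n = 1916·3237/6825 = 908.7314
Stratum 2 (≥ 50 years): n₁ = 3234, n₀ = 502, n = 3736; a·n₀/n = 1991·502/3736 = 267.5273; c·n₁/n = 264·3234/3736 = 228.5268
RR_MH = (1349.5086 + 267.5273) / (908.7314 + 228.5268) = 1617.0359 / 1137.2582 = 1.42187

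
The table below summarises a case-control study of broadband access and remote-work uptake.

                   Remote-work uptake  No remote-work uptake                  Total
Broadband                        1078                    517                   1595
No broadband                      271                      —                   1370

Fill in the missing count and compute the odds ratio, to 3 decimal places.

The missing cell is in the unexposed row: 1370 − 271 = 1099.
So a = 1078, b = 517, c = 271, d = 1099.
OR = (a·d)/(b·c) = (1078 × 1099) / (517 × 271) = 1184722 / 140107 = 8.45584

8.456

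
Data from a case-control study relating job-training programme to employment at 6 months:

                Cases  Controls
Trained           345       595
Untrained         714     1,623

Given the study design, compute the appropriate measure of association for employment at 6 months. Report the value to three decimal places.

1.318

Cells: a = 345, b = 595, c = 714, d = 1623.
This is a case-control study: participants were sampled on outcome status, so risks in the source population cannot be estimated directly — relative risk is not valid here. The odds ratio is the appropriate measure.
OR = (a·d)/(b·c) = (345 × 1623) / (595 × 714) = 559935 / 424830 = 1.31802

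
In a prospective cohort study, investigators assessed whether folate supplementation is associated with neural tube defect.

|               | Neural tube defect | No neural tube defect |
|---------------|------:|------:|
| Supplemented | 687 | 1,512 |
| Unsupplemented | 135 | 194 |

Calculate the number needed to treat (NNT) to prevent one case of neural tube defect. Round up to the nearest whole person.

11

Risk in treated group = 687/2199 = 0.31241; risk in control = 135/329 = 0.41033.
Absolute risk reduction = 0.41033 − 0.31241 = 0.09792
NNT = 1 / ARR = 1 / 0.09792 = 10.212 → round up → 11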